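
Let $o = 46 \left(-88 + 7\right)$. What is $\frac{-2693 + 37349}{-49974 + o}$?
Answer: $- \frac{2888}{4475} \approx -0.64536$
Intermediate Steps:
$o = -3726$ ($o = 46 \left(-81\right) = -3726$)
$\frac{-2693 + 37349}{-49974 + o} = \frac{-2693 + 37349}{-49974 - 3726} = \frac{34656}{-53700} = 34656 \left(- \frac{1}{53700}\right) = - \frac{2888}{4475}$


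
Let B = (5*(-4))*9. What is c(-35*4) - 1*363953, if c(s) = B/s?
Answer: -2547662/7 ≈ -3.6395e+5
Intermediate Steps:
B = -180 (B = -20*9 = -180)
c(s) = -180/s
c(-35*4) - 1*363953 = -180/((-35*4)) - 1*363953 = -180/(-140) - 363953 = -180*(-1/140) - 363953 = 9/7 - 363953 = -2547662/7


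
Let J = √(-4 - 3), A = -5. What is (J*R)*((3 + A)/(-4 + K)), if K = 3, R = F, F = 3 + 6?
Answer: 18*I*√7 ≈ 47.624*I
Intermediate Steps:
F = 9
R = 9
J = I*√7 (J = √(-7) = I*√7 ≈ 2.6458*I)
(J*R)*((3 + A)/(-4 + K)) = ((I*√7)*9)*((3 - 5)/(-4 + 3)) = (9*I*√7)*(-2/(-1)) = (9*I*√7)*(-2*(-1)) = (9*I*√7)*2 = 18*I*√7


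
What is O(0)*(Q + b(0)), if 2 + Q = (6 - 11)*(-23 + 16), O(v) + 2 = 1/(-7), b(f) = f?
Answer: -495/7 ≈ -70.714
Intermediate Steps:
O(v) = -15/7 (O(v) = -2 + 1/(-7) = -2 - 1/7 = -15/7)
Q = 33 (Q = -2 + (6 - 11)*(-23 + 16) = -2 - 5*(-7) = -2 + 35 = 33)
O(0)*(Q + b(0)) = -15*(33 + 0)/7 = -15/7*33 = -495/7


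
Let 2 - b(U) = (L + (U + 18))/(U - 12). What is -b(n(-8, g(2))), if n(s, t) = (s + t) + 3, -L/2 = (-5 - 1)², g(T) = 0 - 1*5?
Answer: 10/11 ≈ 0.90909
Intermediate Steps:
g(T) = -5 (g(T) = 0 - 5 = -5)
L = -72 (L = -2*(-5 - 1)² = -2*(-6)² = -2*36 = -72)
n(s, t) = 3 + s + t
b(U) = 2 - (-54 + U)/(-12 + U) (b(U) = 2 - (-72 + (U + 18))/(U - 12) = 2 - (-72 + (18 + U))/(-12 + U) = 2 - (-54 + U)/(-12 + U))
-b(n(-8, g(2))) = -(30 + (3 - 8 - 5))/(-12 + (3 - 8 - 5)) = -(30 - 10)/(-12 - 10) = -20/(-22) = -(-1)*20/22 = -1*(-10/11) = 10/11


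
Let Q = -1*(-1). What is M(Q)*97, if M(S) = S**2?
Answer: 97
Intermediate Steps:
Q = 1
M(Q)*97 = 1**2*97 = 1*97 = 97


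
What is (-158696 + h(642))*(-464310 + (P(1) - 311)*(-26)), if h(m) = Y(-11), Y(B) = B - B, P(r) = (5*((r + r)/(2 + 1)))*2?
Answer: 217285293632/3 ≈ 7.2428e+10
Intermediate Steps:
P(r) = 20*r/3 (P(r) = (5*((2*r)/3))*2 = (5*((2*r)*(⅓)))*2 = (5*(2*r/3))*2 = (10*r/3)*2 = 20*r/3)
Y(B) = 0
h(m) = 0
(-158696 + h(642))*(-464310 + (P(1) - 311)*(-26)) = (-158696 + 0)*(-464310 + ((20/3)*1 - 311)*(-26)) = -158696*(-464310 + (20/3 - 311)*(-26)) = -158696*(-464310 - 913/3*(-26)) = -158696*(-464310 + 23738/3) = -158696*(-1369192/3) = 217285293632/3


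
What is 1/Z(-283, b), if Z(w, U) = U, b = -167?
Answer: -1/167 ≈ -0.0059880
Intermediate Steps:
1/Z(-283, b) = 1/(-167) = -1/167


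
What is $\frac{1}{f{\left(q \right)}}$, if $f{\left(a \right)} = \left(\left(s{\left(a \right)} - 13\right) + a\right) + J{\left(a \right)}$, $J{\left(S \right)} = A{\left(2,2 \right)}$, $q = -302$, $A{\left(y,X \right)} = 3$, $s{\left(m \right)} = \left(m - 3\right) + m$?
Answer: $- \frac{1}{919} \approx -0.0010881$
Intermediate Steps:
$s{\left(m \right)} = -3 + 2 m$ ($s{\left(m \right)} = \left(-3 + m\right) + m = -3 + 2 m$)
$J{\left(S \right)} = 3$
$f{\left(a \right)} = -13 + 3 a$ ($f{\left(a \right)} = \left(\left(\left(-3 + 2 a\right) - 13\right) + a\right) + 3 = \left(\left(-16 + 2 a\right) + a\right) + 3 = \left(-16 + 3 a\right) + 3 = -13 + 3 a$)
$\frac{1}{f{\left(q \right)}} = \frac{1}{-13 + 3 \left(-302\right)} = \frac{1}{-13 - 906} = \frac{1}{-919} = - \frac{1}{919}$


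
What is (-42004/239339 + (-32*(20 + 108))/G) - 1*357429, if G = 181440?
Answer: -242525027285921/678526065 ≈ -3.5743e+5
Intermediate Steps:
(-42004/239339 + (-32*(20 + 108))/G) - 1*357429 = (-42004/239339 - 32*(20 + 108)/181440) - 1*357429 = (-42004*1/239339 - 32*128*(1/181440)) - 357429 = (-42004/239339 - 4096*1/181440) - 357429 = (-42004/239339 - 64/2835) - 357429 = -134399036/678526065 - 357429 = -242525027285921/678526065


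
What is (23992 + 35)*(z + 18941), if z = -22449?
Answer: -84286716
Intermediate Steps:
(23992 + 35)*(z + 18941) = (23992 + 35)*(-22449 + 18941) = 24027*(-3508) = -84286716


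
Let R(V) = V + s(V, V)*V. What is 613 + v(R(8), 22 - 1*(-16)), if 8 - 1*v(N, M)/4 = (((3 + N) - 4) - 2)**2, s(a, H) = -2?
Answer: 161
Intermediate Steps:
R(V) = -V (R(V) = V - 2*V = -V)
v(N, M) = 32 - 4*(-3 + N)**2 (v(N, M) = 32 - 4*(((3 + N) - 4) - 2)**2 = 32 - 4*((-1 + N) - 2)**2 = 32 - 4*(-3 + N)**2)
613 + v(R(8), 22 - 1*(-16)) = 613 + (32 - 4*(-3 - 1*8)**2) = 613 + (32 - 4*(-3 - 8)**2) = 613 + (32 - 4*(-11)**2) = 613 + (32 - 4*121) = 613 + (32 - 484) = 613 - 452 = 161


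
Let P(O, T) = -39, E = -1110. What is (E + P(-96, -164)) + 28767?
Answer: 27618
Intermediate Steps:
(E + P(-96, -164)) + 28767 = (-1110 - 39) + 28767 = -1149 + 28767 = 27618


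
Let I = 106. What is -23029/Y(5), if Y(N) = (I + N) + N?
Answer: -23029/116 ≈ -198.53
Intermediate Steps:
Y(N) = 106 + 2*N (Y(N) = (106 + N) + N = 106 + 2*N)
-23029/Y(5) = -23029/(106 + 2*5) = -23029/(106 + 10) = -23029/116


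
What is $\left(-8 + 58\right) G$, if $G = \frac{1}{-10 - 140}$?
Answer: $- \frac{1}{3} \approx -0.33333$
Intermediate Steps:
$G = - \frac{1}{150}$ ($G = \frac{1}{-150} = - \frac{1}{150} \approx -0.0066667$)
$\left(-8 + 58\right) G = \left(-8 + 58\right) \left(- \frac{1}{150}\right) = 50 \left(- \frac{1}{150}\right) = - \frac{1}{3}$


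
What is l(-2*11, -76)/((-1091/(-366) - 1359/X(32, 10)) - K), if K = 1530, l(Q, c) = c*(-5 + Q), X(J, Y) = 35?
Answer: -1383480/1055711 ≈ -1.3105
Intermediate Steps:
l(-2*11, -76)/((-1091/(-366) - 1359/X(32, 10)) - K) = (-76*(-5 - 2*11))/((-1091/(-366) - 1359/35) - 1*1530) = (-76*(-5 - 22))/((-1091*(-1/366) - 1359*1/35) - 1530) = (-76*(-27))/((1091/366 - 1359/35) - 1530) = 2052/(-459209/12810 - 1530) = 2052/(-20058509/12810) = 2052*(-12810/20058509) = -1383480/1055711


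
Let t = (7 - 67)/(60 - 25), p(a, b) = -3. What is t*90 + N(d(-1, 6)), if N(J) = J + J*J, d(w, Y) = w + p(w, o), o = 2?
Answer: -996/7 ≈ -142.29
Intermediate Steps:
d(w, Y) = -3 + w (d(w, Y) = w - 3 = -3 + w)
N(J) = J + J²
t = -12/7 (t = -60/35 = -60*1/35 = -12/7 ≈ -1.7143)
t*90 + N(d(-1, 6)) = -12/7*90 + (-3 - 1)*(1 + (-3 - 1)) = -1080/7 - 4*(1 - 4) = -1080/7 - 4*(-3) = -1080/7 + 12 = -996/7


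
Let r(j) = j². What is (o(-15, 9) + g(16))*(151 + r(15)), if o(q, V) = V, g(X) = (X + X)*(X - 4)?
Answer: 147768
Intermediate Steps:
g(X) = 2*X*(-4 + X) (g(X) = (2*X)*(-4 + X) = 2*X*(-4 + X))
(o(-15, 9) + g(16))*(151 + r(15)) = (9 + 2*16*(-4 + 16))*(151 + 15²) = (9 + 2*16*12)*(151 + 225) = (9 + 384)*376 = 393*376 = 147768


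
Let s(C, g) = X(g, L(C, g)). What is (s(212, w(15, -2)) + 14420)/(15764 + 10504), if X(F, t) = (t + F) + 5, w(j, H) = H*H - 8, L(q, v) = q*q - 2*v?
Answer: 19791/8756 ≈ 2.2603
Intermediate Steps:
L(q, v) = q**2 - 2*v
w(j, H) = -8 + H**2 (w(j, H) = H**2 - 8 = -8 + H**2)
X(F, t) = 5 + F + t (X(F, t) = (F + t) + 5 = 5 + F + t)
s(C, g) = 5 + C**2 - g (s(C, g) = 5 + g + (C**2 - 2*g) = 5 + C**2 - g)
(s(212, w(15, -2)) + 14420)/(15764 + 10504) = ((5 + 212**2 - (-8 + (-2)**2)) + 14420)/(15764 + 10504) = ((5 + 44944 - (-8 + 4)) + 14420)/26268 = ((5 + 44944 - 1*(-4)) + 14420)*(1/26268) = ((5 + 44944 + 4) + 14420)*(1/26268) = (44953 + 14420)*(1/26268) = 59373*(1/26268) = 19791/8756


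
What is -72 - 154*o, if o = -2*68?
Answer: 20872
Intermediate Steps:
o = -136
-72 - 154*o = -72 - 154*(-136) = -72 + 20944 = 20872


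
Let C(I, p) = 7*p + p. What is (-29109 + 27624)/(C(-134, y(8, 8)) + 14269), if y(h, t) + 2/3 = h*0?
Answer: -4455/42791 ≈ -0.10411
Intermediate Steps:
y(h, t) = -2/3 (y(h, t) = -2/3 + h*0 = -2/3 + 0 = -2/3)
C(I, p) = 8*p
(-29109 + 27624)/(C(-134, y(8, 8)) + 14269) = (-29109 + 27624)/(8*(-2/3) + 14269) = -1485/(-16/3 + 14269) = -1485/42791/3 = -1485*3/42791 = -4455/42791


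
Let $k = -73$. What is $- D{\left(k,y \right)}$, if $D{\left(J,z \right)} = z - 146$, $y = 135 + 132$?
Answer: $-121$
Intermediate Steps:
$y = 267$
$D{\left(J,z \right)} = -146 + z$
$- D{\left(k,y \right)} = - (-146 + 267) = \left(-1\right) 121 = -121$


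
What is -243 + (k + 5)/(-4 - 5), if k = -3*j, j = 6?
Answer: -2174/9 ≈ -241.56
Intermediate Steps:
k = -18 (k = -3*6 = -18)
-243 + (k + 5)/(-4 - 5) = -243 + (-18 + 5)/(-4 - 5) = -243 - 13/(-9) = -243 - ⅑*(-13) = -243 + 13/9 = -2174/9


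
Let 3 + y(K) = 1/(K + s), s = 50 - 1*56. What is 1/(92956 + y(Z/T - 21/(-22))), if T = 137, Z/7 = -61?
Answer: 24601/2286733739 ≈ 1.0758e-5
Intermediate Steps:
Z = -427 (Z = 7*(-61) = -427)
s = -6 (s = 50 - 56 = -6)
y(K) = -3 + 1/(-6 + K) (y(K) = -3 + 1/(K - 6) = -3 + 1/(-6 + K))
1/(92956 + y(Z/T - 21/(-22))) = 1/(92956 + (19 - 3*(-427/137 - 21/(-22)))/(-6 + (-427/137 - 21/(-22)))) = 1/(92956 + (19 - 3*(-427*1/137 - 21*(-1/22)))/(-6 + (-427*1/137 - 21*(-1/22)))) = 1/(92956 + (19 - 3*(-427/137 + 21/22))/(-6 + (-427/137 + 21/22))) = 1/(92956 + (19 - 3*(-6517/3014))/(-6 - 6517/3014)) = 1/(92956 + (19 + 19551/3014)/(-24601/3014)) = 1/(92956 - 3014/24601*76817/3014) = 1/(92956 - 76817/24601) = 1/(2286733739/24601) = 24601/2286733739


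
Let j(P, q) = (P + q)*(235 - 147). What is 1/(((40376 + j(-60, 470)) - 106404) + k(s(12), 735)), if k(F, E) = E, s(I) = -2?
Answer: -1/29213 ≈ -3.4231e-5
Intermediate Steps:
j(P, q) = 88*P + 88*q (j(P, q) = (P + q)*88 = 88*P + 88*q)
1/(((40376 + j(-60, 470)) - 106404) + k(s(12), 735)) = 1/(((40376 + (88*(-60) + 88*470)) - 106404) + 735) = 1/(((40376 + (-5280 + 41360)) - 106404) + 735) = 1/(((40376 + 36080) - 106404) + 735) = 1/((76456 - 106404) + 735) = 1/(-29948 + 735) = 1/(-29213) = -1/29213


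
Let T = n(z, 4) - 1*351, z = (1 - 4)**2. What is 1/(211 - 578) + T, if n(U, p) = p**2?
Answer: -122946/367 ≈ -335.00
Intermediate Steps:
z = 9 (z = (-3)**2 = 9)
T = -335 (T = 4**2 - 1*351 = 16 - 351 = -335)
1/(211 - 578) + T = 1/(211 - 578) - 335 = 1/(-367) - 335 = -1/367 - 335 = -122946/367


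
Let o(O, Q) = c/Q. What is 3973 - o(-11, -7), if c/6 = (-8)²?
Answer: 28195/7 ≈ 4027.9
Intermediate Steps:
c = 384 (c = 6*(-8)² = 6*64 = 384)
o(O, Q) = 384/Q
3973 - o(-11, -7) = 3973 - 384/(-7) = 3973 - 384*(-1)/7 = 3973 - 1*(-384/7) = 3973 + 384/7 = 28195/7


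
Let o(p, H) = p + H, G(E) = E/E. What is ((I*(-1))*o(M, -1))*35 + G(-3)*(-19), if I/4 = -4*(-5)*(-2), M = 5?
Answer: 22381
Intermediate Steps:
G(E) = 1
o(p, H) = H + p
I = -160 (I = 4*(-4*(-5)*(-2)) = 4*(20*(-2)) = 4*(-40) = -160)
((I*(-1))*o(M, -1))*35 + G(-3)*(-19) = ((-160*(-1))*(-1 + 5))*35 + 1*(-19) = (160*4)*35 - 19 = 640*35 - 19 = 22400 - 19 = 22381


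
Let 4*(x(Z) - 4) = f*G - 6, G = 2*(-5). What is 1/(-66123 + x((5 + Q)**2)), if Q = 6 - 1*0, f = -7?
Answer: -1/66103 ≈ -1.5128e-5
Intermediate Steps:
Q = 6 (Q = 6 + 0 = 6)
G = -10
x(Z) = 20 (x(Z) = 4 + (-7*(-10) - 6)/4 = 4 + (70 - 6)/4 = 4 + (1/4)*64 = 4 + 16 = 20)
1/(-66123 + x((5 + Q)**2)) = 1/(-66123 + 20) = 1/(-66103) = -1/66103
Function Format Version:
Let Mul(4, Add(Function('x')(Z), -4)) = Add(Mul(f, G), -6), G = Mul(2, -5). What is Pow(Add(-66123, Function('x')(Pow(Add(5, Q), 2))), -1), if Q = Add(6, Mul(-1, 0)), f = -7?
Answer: Rational(-1, 66103) ≈ -1.5128e-5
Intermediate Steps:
Q = 6 (Q = Add(6, 0) = 6)
G = -10
Function('x')(Z) = 20 (Function('x')(Z) = Add(4, Mul(Rational(1, 4), Add(Mul(-7, -10), -6))) = Add(4, Mul(Rational(1, 4), Add(70, -6))) = Add(4, Mul(Rational(1, 4), 64)) = Add(4, 16) = 20)
Pow(Add(-66123, Function('x')(Pow(Add(5, Q), 2))), -1) = Pow(Add(-66123, 20), -1) = Pow(-66103, -1) = Rational(-1, 66103)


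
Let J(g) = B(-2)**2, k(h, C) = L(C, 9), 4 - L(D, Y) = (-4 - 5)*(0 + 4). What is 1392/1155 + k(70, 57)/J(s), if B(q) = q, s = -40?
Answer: 4314/385 ≈ 11.205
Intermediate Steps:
L(D, Y) = 40 (L(D, Y) = 4 - (-4 - 5)*(0 + 4) = 4 - (-9)*4 = 4 - 1*(-36) = 4 + 36 = 40)
k(h, C) = 40
J(g) = 4 (J(g) = (-2)**2 = 4)
1392/1155 + k(70, 57)/J(s) = 1392/1155 + 40/4 = 1392*(1/1155) + 40*(1/4) = 464/385 + 10 = 4314/385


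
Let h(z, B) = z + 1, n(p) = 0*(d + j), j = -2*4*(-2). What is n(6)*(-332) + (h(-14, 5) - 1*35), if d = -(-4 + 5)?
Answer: -48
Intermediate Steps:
j = 16 (j = -8*(-2) = 16)
d = -1 (d = -1*1 = -1)
n(p) = 0 (n(p) = 0*(-1 + 16) = 0*15 = 0)
h(z, B) = 1 + z
n(6)*(-332) + (h(-14, 5) - 1*35) = 0*(-332) + ((1 - 14) - 1*35) = 0 + (-13 - 35) = 0 - 48 = -48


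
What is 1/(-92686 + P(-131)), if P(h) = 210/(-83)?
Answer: -83/7693148 ≈ -1.0789e-5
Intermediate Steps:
P(h) = -210/83 (P(h) = 210*(-1/83) = -210/83)
1/(-92686 + P(-131)) = 1/(-92686 - 210/83) = 1/(-7693148/83) = -83/7693148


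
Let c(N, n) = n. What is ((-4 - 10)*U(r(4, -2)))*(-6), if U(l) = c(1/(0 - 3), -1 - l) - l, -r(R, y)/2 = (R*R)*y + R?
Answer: -9492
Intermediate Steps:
r(R, y) = -2*R - 2*y*R² (r(R, y) = -2*((R*R)*y + R) = -2*(R²*y + R) = -2*(y*R² + R) = -2*(R + y*R²) = -2*R - 2*y*R²)
U(l) = -1 - 2*l (U(l) = (-1 - l) - l = -1 - 2*l)
((-4 - 10)*U(r(4, -2)))*(-6) = ((-4 - 10)*(-1 - (-4)*4*(1 + 4*(-2))))*(-6) = -14*(-1 - (-4)*4*(1 - 8))*(-6) = -14*(-1 - (-4)*4*(-7))*(-6) = -14*(-1 - 2*56)*(-6) = -14*(-1 - 112)*(-6) = -14*(-113)*(-6) = 1582*(-6) = -9492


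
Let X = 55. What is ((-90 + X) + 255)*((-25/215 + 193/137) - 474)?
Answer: -612638400/5891 ≈ -1.0400e+5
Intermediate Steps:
((-90 + X) + 255)*((-25/215 + 193/137) - 474) = ((-90 + 55) + 255)*((-25/215 + 193/137) - 474) = (-35 + 255)*((-25*1/215 + 193*(1/137)) - 474) = 220*((-5/43 + 193/137) - 474) = 220*(7614/5891 - 474) = 220*(-2784720/5891) = -612638400/5891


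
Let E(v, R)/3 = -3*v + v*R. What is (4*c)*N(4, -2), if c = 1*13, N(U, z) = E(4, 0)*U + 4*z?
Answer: -7904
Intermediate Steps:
E(v, R) = -9*v + 3*R*v (E(v, R) = 3*(-3*v + v*R) = 3*(-3*v + R*v) = -9*v + 3*R*v)
N(U, z) = -36*U + 4*z (N(U, z) = (3*4*(-3 + 0))*U + 4*z = (3*4*(-3))*U + 4*z = -36*U + 4*z)
c = 13
(4*c)*N(4, -2) = (4*13)*(-36*4 + 4*(-2)) = 52*(-144 - 8) = 52*(-152) = -7904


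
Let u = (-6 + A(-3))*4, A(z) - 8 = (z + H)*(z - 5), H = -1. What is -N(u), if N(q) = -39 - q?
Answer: 175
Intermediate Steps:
A(z) = 8 + (-1 + z)*(-5 + z) (A(z) = 8 + (z - 1)*(z - 5) = 8 + (-1 + z)*(-5 + z))
u = 136 (u = (-6 + (13 + (-3)² - 6*(-3)))*4 = (-6 + (13 + 9 + 18))*4 = (-6 + 40)*4 = 34*4 = 136)
-N(u) = -(-39 - 1*136) = -(-39 - 136) = -1*(-175) = 175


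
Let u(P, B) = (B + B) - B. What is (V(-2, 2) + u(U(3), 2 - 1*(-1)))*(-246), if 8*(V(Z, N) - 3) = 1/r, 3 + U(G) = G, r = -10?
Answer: -58917/40 ≈ -1472.9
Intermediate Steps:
U(G) = -3 + G
V(Z, N) = 239/80 (V(Z, N) = 3 + (⅛)/(-10) = 3 + (⅛)*(-⅒) = 3 - 1/80 = 239/80)
u(P, B) = B (u(P, B) = 2*B - B = B)
(V(-2, 2) + u(U(3), 2 - 1*(-1)))*(-246) = (239/80 + (2 - 1*(-1)))*(-246) = (239/80 + (2 + 1))*(-246) = (239/80 + 3)*(-246) = (479/80)*(-246) = -58917/40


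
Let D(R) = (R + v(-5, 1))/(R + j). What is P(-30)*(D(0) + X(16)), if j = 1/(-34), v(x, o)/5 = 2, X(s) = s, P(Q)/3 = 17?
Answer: -16524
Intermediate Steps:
P(Q) = 51 (P(Q) = 3*17 = 51)
v(x, o) = 10 (v(x, o) = 5*2 = 10)
j = -1/34 ≈ -0.029412
D(R) = (10 + R)/(-1/34 + R) (D(R) = (R + 10)/(R - 1/34) = (10 + R)/(-1/34 + R))
P(-30)*(D(0) + X(16)) = 51*(34*(10 + 0)/(-1 + 34*0) + 16) = 51*(34*10/(-1 + 0) + 16) = 51*(34*10/(-1) + 16) = 51*(34*(-1)*10 + 16) = 51*(-340 + 16) = 51*(-324) = -16524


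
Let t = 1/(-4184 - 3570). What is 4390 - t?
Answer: 34040061/7754 ≈ 4390.0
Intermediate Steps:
t = -1/7754 (t = 1/(-7754) = -1/7754 ≈ -0.00012897)
4390 - t = 4390 - 1*(-1/7754) = 4390 + 1/7754 = 34040061/7754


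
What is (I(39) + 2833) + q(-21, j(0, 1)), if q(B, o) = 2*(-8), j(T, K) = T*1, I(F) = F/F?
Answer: 2818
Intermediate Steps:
I(F) = 1
j(T, K) = T
q(B, o) = -16
(I(39) + 2833) + q(-21, j(0, 1)) = (1 + 2833) - 16 = 2834 - 16 = 2818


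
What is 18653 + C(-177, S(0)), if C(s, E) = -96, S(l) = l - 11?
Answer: 18557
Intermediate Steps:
S(l) = -11 + l
18653 + C(-177, S(0)) = 18653 - 96 = 18557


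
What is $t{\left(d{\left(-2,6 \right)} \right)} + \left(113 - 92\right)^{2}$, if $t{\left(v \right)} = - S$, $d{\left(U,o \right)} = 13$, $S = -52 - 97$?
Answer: $590$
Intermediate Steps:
$S = -149$ ($S = -52 - 97 = -149$)
$t{\left(v \right)} = 149$ ($t{\left(v \right)} = \left(-1\right) \left(-149\right) = 149$)
$t{\left(d{\left(-2,6 \right)} \right)} + \left(113 - 92\right)^{2} = 149 + \left(113 - 92\right)^{2} = 149 + 21^{2} = 149 + 441 = 590$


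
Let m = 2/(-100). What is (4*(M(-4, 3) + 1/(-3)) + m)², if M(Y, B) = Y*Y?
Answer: 88303609/22500 ≈ 3924.6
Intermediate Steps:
M(Y, B) = Y²
m = -1/50 (m = 2*(-1/100) = -1/50 ≈ -0.020000)
(4*(M(-4, 3) + 1/(-3)) + m)² = (4*((-4)² + 1/(-3)) - 1/50)² = (4*(16 + 1*(-⅓)) - 1/50)² = (4*(16 - ⅓) - 1/50)² = (4*(47/3) - 1/50)² = (188/3 - 1/50)² = (9397/150)² = 88303609/22500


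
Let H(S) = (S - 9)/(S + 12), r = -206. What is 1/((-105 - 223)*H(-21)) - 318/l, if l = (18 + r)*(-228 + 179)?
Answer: -267669/7553840 ≈ -0.035435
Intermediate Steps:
H(S) = (-9 + S)/(12 + S)
l = 9212 (l = (18 - 206)*(-228 + 179) = -188*(-49) = 9212)
1/((-105 - 223)*H(-21)) - 318/l = 1/((-105 - 223)*(((-9 - 21)/(12 - 21)))) - 318/9212 = 1/((-328)*((-30/(-9)))) - 318*1/9212 = -1/(328*((-1/9*(-30)))) - 159/4606 = -1/(328*10/3) - 159/4606 = -1/328*3/10 - 159/4606 = -3/3280 - 159/4606 = -267669/7553840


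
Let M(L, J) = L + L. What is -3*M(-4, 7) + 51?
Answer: 75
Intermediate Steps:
M(L, J) = 2*L
-3*M(-4, 7) + 51 = -6*(-4) + 51 = -3*(-8) + 51 = 24 + 51 = 75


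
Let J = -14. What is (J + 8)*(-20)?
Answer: 120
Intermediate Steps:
(J + 8)*(-20) = (-14 + 8)*(-20) = -6*(-20) = 120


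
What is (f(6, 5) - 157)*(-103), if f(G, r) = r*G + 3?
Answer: 12772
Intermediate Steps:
f(G, r) = 3 + G*r (f(G, r) = G*r + 3 = 3 + G*r)
(f(6, 5) - 157)*(-103) = ((3 + 6*5) - 157)*(-103) = ((3 + 30) - 157)*(-103) = (33 - 157)*(-103) = -124*(-103) = 12772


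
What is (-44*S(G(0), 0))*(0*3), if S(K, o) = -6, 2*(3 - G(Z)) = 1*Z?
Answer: 0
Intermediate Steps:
G(Z) = 3 - Z/2
(-44*S(G(0), 0))*(0*3) = (-44*(-6))*(0*3) = 264*0 = 0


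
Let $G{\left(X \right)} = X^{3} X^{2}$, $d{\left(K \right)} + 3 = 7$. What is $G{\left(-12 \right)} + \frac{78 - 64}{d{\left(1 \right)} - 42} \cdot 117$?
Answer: $- \frac{4728627}{19} \approx -2.4888 \cdot 10^{5}$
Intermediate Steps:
$d{\left(K \right)} = 4$ ($d{\left(K \right)} = -3 + 7 = 4$)
$G{\left(X \right)} = X^{5}$
$G{\left(-12 \right)} + \frac{78 - 64}{d{\left(1 \right)} - 42} \cdot 117 = \left(-12\right)^{5} + \frac{78 - 64}{4 - 42} \cdot 117 = -248832 + \frac{14}{-38} \cdot 117 = -248832 + 14 \left(- \frac{1}{38}\right) 117 = -248832 - \frac{819}{19} = - \frac{4728627}{19}$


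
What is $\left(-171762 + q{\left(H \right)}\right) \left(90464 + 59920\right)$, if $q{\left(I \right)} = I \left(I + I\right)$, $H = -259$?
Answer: $-5654438400$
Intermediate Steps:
$q{\left(I \right)} = 2 I^{2}$ ($q{\left(I \right)} = I 2 I = 2 I^{2}$)
$\left(-171762 + q{\left(H \right)}\right) \left(90464 + 59920\right) = \left(-171762 + 2 \left(-259\right)^{2}\right) \left(90464 + 59920\right) = \left(-171762 + 2 \cdot 67081\right) 150384 = \left(-171762 + 134162\right) 150384 = \left(-37600\right) 150384 = -5654438400$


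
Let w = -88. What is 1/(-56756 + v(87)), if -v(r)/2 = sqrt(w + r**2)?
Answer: -14189/805303403 + sqrt(7481)/1610606806 ≈ -1.7566e-5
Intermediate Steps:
v(r) = -2*sqrt(-88 + r**2)
1/(-56756 + v(87)) = 1/(-56756 - 2*sqrt(-88 + 87**2)) = 1/(-56756 - 2*sqrt(-88 + 7569)) = 1/(-56756 - 2*sqrt(7481))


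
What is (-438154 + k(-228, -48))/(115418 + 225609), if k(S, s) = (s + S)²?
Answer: -361978/341027 ≈ -1.0614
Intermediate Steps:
k(S, s) = (S + s)²
(-438154 + k(-228, -48))/(115418 + 225609) = (-438154 + (-228 - 48)²)/(115418 + 225609) = (-438154 + (-276)²)/341027 = (-438154 + 76176)*(1/341027) = -361978*1/341027 = -361978/341027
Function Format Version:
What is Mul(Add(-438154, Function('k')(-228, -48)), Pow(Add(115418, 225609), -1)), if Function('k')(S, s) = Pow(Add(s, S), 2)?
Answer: Rational(-361978, 341027) ≈ -1.0614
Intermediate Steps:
Function('k')(S, s) = Pow(Add(S, s), 2)
Mul(Add(-438154, Function('k')(-228, -48)), Pow(Add(115418, 225609), -1)) = Mul(Add(-438154, Pow(Add(-228, -48), 2)), Pow(Add(115418, 225609), -1)) = Mul(Add(-438154, Pow(-276, 2)), Pow(341027, -1)) = Mul(Add(-438154, 76176), Rational(1, 341027)) = Mul(-361978, Rational(1, 341027)) = Rational(-361978, 341027)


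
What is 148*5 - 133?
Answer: 607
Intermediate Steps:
148*5 - 133 = 740 - 133 = 607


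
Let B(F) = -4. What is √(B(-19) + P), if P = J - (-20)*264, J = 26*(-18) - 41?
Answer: √4767 ≈ 69.043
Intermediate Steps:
J = -509 (J = -468 - 41 = -509)
P = 4771 (P = -509 - (-20)*264 = -509 - 1*(-5280) = -509 + 5280 = 4771)
√(B(-19) + P) = √(-4 + 4771) = √4767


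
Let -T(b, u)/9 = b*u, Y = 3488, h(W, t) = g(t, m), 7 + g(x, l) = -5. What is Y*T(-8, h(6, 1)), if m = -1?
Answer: -3013632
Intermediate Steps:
g(x, l) = -12 (g(x, l) = -7 - 5 = -12)
h(W, t) = -12
T(b, u) = -9*b*u
Y*T(-8, h(6, 1)) = 3488*(-9*(-8)*(-12)) = 3488*(-864) = -3013632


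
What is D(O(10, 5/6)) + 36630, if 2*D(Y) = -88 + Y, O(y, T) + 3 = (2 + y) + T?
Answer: 439091/12 ≈ 36591.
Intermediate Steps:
O(y, T) = -1 + T + y (O(y, T) = -3 + ((2 + y) + T) = -3 + (2 + T + y) = -1 + T + y)
D(Y) = -44 + Y/2 (D(Y) = (-88 + Y)/2 = -44 + Y/2)
D(O(10, 5/6)) + 36630 = (-44 + (-1 + 5/6 + 10)/2) + 36630 = (-44 + (-1 + 5*(⅙) + 10)/2) + 36630 = (-44 + (-1 + ⅚ + 10)/2) + 36630 = (-44 + (½)*(59/6)) + 36630 = (-44 + 59/12) + 36630 = -469/12 + 36630 = 439091/12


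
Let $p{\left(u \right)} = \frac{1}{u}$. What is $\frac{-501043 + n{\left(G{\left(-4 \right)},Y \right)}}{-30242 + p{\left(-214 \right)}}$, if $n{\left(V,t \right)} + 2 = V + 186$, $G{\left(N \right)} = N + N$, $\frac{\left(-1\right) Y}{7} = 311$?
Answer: $\frac{107185538}{6471789} \approx 16.562$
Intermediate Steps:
$Y = -2177$ ($Y = \left(-7\right) 311 = -2177$)
$G{\left(N \right)} = 2 N$
$n{\left(V,t \right)} = 184 + V$ ($n{\left(V,t \right)} = -2 + \left(V + 186\right) = -2 + \left(186 + V\right) = 184 + V$)
$\frac{-501043 + n{\left(G{\left(-4 \right)},Y \right)}}{-30242 + p{\left(-214 \right)}} = \frac{-501043 + \left(184 + 2 \left(-4\right)\right)}{-30242 + \frac{1}{-214}} = \frac{-501043 + \left(184 - 8\right)}{-30242 - \frac{1}{214}} = \frac{-501043 + 176}{- \frac{6471789}{214}} = \left(-500867\right) \left(- \frac{214}{6471789}\right) = \frac{107185538}{6471789}$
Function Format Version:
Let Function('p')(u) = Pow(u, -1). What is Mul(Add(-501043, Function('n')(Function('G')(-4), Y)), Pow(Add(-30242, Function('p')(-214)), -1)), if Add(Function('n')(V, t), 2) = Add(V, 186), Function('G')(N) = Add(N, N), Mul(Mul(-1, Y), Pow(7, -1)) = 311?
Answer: Rational(107185538, 6471789) ≈ 16.562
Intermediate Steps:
Y = -2177 (Y = Mul(-7, 311) = -2177)
Function('G')(N) = Mul(2, N)
Function('n')(V, t) = Add(184, V) (Function('n')(V, t) = Add(-2, Add(V, 186)) = Add(-2, Add(186, V)) = Add(184, V))
Mul(Add(-501043, Function('n')(Function('G')(-4), Y)), Pow(Add(-30242, Function('p')(-214)), -1)) = Mul(Add(-501043, Add(184, Mul(2, -4))), Pow(Add(-30242, Pow(-214, -1)), -1)) = Mul(Add(-501043, Add(184, -8)), Pow(Add(-30242, Rational(-1, 214)), -1)) = Mul(Add(-501043, 176), Pow(Rational(-6471789, 214), -1)) = Mul(-500867, Rational(-214, 6471789)) = Rational(107185538, 6471789)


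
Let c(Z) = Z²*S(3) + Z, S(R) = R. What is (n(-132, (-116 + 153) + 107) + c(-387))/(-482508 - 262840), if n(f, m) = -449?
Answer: -448471/745348 ≈ -0.60169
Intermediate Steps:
c(Z) = Z + 3*Z² (c(Z) = Z²*3 + Z = 3*Z² + Z = Z + 3*Z²)
(n(-132, (-116 + 153) + 107) + c(-387))/(-482508 - 262840) = (-449 - 387*(1 + 3*(-387)))/(-482508 - 262840) = (-449 - 387*(1 - 1161))/(-745348) = (-449 - 387*(-1160))*(-1/745348) = (-449 + 448920)*(-1/745348) = 448471*(-1/745348) = -448471/745348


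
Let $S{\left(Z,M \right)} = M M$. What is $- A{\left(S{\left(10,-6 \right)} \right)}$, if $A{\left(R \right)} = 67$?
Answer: $-67$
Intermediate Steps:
$S{\left(Z,M \right)} = M^{2}$
$- A{\left(S{\left(10,-6 \right)} \right)} = \left(-1\right) 67 = -67$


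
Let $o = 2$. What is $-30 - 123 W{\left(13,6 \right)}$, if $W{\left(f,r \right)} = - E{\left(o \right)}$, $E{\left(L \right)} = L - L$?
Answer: $-30$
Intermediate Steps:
$E{\left(L \right)} = 0$
$W{\left(f,r \right)} = 0$ ($W{\left(f,r \right)} = \left(-1\right) 0 = 0$)
$-30 - 123 W{\left(13,6 \right)} = -30 - 0 = -30 + 0 = -30$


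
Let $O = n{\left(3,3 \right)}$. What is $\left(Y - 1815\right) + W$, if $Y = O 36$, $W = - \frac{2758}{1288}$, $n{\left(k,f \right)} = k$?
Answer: $- \frac{157241}{92} \approx -1709.1$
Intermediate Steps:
$O = 3$
$W = - \frac{197}{92}$ ($W = \left(-2758\right) \frac{1}{1288} = - \frac{197}{92} \approx -2.1413$)
$Y = 108$ ($Y = 3 \cdot 36 = 108$)
$\left(Y - 1815\right) + W = \left(108 - 1815\right) - \frac{197}{92} = -1707 - \frac{197}{92} = - \frac{157241}{92}$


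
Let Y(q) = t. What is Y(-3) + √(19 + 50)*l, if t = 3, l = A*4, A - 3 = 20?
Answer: 3 + 92*√69 ≈ 767.21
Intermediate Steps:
A = 23 (A = 3 + 20 = 23)
l = 92 (l = 23*4 = 92)
Y(q) = 3
Y(-3) + √(19 + 50)*l = 3 + √(19 + 50)*92 = 3 + √69*92 = 3 + 92*√69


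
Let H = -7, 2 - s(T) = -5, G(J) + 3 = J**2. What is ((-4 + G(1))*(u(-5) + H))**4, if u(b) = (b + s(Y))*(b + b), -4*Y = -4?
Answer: 688747536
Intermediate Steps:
G(J) = -3 + J**2
Y = 1 (Y = -1/4*(-4) = 1)
s(T) = 7 (s(T) = 2 - 1*(-5) = 2 + 5 = 7)
u(b) = 2*b*(7 + b) (u(b) = (b + 7)*(b + b) = (7 + b)*(2*b) = 2*b*(7 + b))
((-4 + G(1))*(u(-5) + H))**4 = ((-4 + (-3 + 1**2))*(2*(-5)*(7 - 5) - 7))**4 = ((-4 + (-3 + 1))*(2*(-5)*2 - 7))**4 = ((-4 - 2)*(-20 - 7))**4 = (-6*(-27))**4 = 162**4 = 688747536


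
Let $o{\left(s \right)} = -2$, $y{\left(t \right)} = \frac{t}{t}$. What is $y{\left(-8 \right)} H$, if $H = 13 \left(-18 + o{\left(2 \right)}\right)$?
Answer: $-260$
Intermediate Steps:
$y{\left(t \right)} = 1$
$H = -260$ ($H = 13 \left(-18 - 2\right) = 13 \left(-20\right) = -260$)
$y{\left(-8 \right)} H = 1 \left(-260\right) = -260$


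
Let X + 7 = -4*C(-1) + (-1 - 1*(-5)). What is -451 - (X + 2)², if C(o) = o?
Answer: -460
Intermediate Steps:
X = 1 (X = -7 + (-4*(-1) + (-1 - 1*(-5))) = -7 + (4 + (-1 + 5)) = -7 + (4 + 4) = -7 + 8 = 1)
-451 - (X + 2)² = -451 - (1 + 2)² = -451 - 1*3² = -451 - 1*9 = -451 - 9 = -460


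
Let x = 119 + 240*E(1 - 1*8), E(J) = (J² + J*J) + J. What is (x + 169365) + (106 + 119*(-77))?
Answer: 182267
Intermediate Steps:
E(J) = J + 2*J² (E(J) = (J² + J²) + J = 2*J² + J = J + 2*J²)
x = 21959 (x = 119 + 240*((1 - 1*8)*(1 + 2*(1 - 1*8))) = 119 + 240*((1 - 8)*(1 + 2*(1 - 8))) = 119 + 240*(-7*(1 + 2*(-7))) = 119 + 240*(-7*(1 - 14)) = 119 + 240*(-7*(-13)) = 119 + 240*91 = 119 + 21840 = 21959)
(x + 169365) + (106 + 119*(-77)) = (21959 + 169365) + (106 + 119*(-77)) = 191324 + (106 - 9163) = 191324 - 9057 = 182267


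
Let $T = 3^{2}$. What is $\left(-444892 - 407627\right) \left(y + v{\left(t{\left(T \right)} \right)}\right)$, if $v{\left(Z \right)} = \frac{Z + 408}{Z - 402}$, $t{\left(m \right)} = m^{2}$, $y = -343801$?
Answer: $\frac{31361505625530}{107} \approx 2.931 \cdot 10^{11}$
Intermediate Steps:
$T = 9$
$v{\left(Z \right)} = \frac{408 + Z}{-402 + Z}$
$\left(-444892 - 407627\right) \left(y + v{\left(t{\left(T \right)} \right)}\right) = \left(-444892 - 407627\right) \left(-343801 + \frac{408 + 9^{2}}{-402 + 9^{2}}\right) = - 852519 \left(-343801 + \frac{408 + 81}{-402 + 81}\right) = - 852519 \left(-343801 + \frac{1}{-321} \cdot 489\right) = - 852519 \left(-343801 - \frac{163}{107}\right) = \left(-852519\right) \left(- \frac{36786870}{107}\right) = \frac{31361505625530}{107}$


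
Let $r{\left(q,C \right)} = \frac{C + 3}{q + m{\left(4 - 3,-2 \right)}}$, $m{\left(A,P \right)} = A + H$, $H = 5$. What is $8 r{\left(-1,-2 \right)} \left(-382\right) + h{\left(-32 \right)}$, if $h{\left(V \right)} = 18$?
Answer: $- \frac{2966}{5} \approx -593.2$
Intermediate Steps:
$m{\left(A,P \right)} = 5 + A$ ($m{\left(A,P \right)} = A + 5 = 5 + A$)
$r{\left(q,C \right)} = \frac{3 + C}{6 + q}$ ($r{\left(q,C \right)} = \frac{C + 3}{q + \left(5 + \left(4 - 3\right)\right)} = \frac{3 + C}{q + \left(5 + 1\right)} = \frac{3 + C}{q + 6} = \frac{3 + C}{6 + q}$)
$8 r{\left(-1,-2 \right)} \left(-382\right) + h{\left(-32 \right)} = 8 \frac{3 - 2}{6 - 1} \left(-382\right) + 18 = 8 \cdot \frac{1}{5} \cdot 1 \left(-382\right) + 18 = 8 \cdot \frac{1}{5} \left(-382\right) + 18 = \frac{8}{5} \left(-382\right) + 18 = - \frac{3056}{5} + 18 = - \frac{2966}{5}$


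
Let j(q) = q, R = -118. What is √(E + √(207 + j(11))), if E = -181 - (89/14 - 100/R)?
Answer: √(-128407482 + 682276*√218)/826 ≈ 13.17*I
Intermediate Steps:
E = -155457/826 (E = -181 - (89/14 - 100/(-118)) = -181 - (89*(1/14) - 100*(-1/118)) = -181 - (89/14 + 50/59) = -181 - 1*5951/826 = -181 - 5951/826 = -155457/826 ≈ -188.20)
√(E + √(207 + j(11))) = √(-155457/826 + √(207 + 11)) = √(-155457/826 + √218)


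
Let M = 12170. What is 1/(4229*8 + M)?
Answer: 1/46002 ≈ 2.1738e-5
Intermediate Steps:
1/(4229*8 + M) = 1/(4229*8 + 12170) = 1/(33832 + 12170) = 1/46002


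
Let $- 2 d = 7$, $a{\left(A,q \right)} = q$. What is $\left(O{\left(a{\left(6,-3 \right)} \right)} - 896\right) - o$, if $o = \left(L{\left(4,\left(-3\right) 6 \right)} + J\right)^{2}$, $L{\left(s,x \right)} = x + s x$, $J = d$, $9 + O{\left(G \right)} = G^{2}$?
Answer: $- \frac{38553}{4} \approx -9638.3$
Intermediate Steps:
$O{\left(G \right)} = -9 + G^{2}$
$d = - \frac{7}{2}$ ($d = \left(- \frac{1}{2}\right) 7 = - \frac{7}{2} \approx -3.5$)
$J = - \frac{7}{2} \approx -3.5$
$o = \frac{34969}{4}$ ($o = \left(\left(-3\right) 6 \left(1 + 4\right) - \frac{7}{2}\right)^{2} = \left(\left(-18\right) 5 - \frac{7}{2}\right)^{2} = \left(-90 - \frac{7}{2}\right)^{2} = \left(- \frac{187}{2}\right)^{2} = \frac{34969}{4} \approx 8742.3$)
$\left(O{\left(a{\left(6,-3 \right)} \right)} - 896\right) - o = \left(\left(-9 + \left(-3\right)^{2}\right) - 896\right) - \frac{34969}{4} = \left(\left(-9 + 9\right) - 896\right) - \frac{34969}{4} = \left(0 - 896\right) - \frac{34969}{4} = -896 - \frac{34969}{4} = - \frac{38553}{4}$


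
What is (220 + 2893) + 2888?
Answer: 6001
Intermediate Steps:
(220 + 2893) + 2888 = 3113 + 2888 = 6001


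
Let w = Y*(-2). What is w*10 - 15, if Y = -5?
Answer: 85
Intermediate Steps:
w = 10 (w = -5*(-2) = 10)
w*10 - 15 = 10*10 - 15 = 100 - 15 = 85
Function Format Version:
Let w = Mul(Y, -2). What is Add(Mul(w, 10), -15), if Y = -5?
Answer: 85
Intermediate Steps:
w = 10 (w = Mul(-5, -2) = 10)
Add(Mul(w, 10), -15) = Add(Mul(10, 10), -15) = Add(100, -15) = 85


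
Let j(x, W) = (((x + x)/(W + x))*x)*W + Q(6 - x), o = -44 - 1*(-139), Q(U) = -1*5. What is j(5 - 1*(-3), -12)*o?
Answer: 36005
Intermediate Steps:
Q(U) = -5
o = 95 (o = -44 + 139 = 95)
j(x, W) = -5 + 2*W*x²/(W + x) (j(x, W) = (((x + x)/(W + x))*x)*W - 5 = (((2*x)/(W + x))*x)*W - 5 = ((2*x/(W + x))*x)*W - 5 = (2*x²/(W + x))*W - 5 = 2*W*x²/(W + x) - 5 = -5 + 2*W*x²/(W + x))
j(5 - 1*(-3), -12)*o = ((-5*(-12) - 5*(5 - 1*(-3)) + 2*(-12)*(5 - 1*(-3))²)/(-12 + (5 - 1*(-3))))*95 = ((60 - 5*(5 + 3) + 2*(-12)*(5 + 3)²)/(-12 + (5 + 3)))*95 = ((60 - 5*8 + 2*(-12)*8²)/(-12 + 8))*95 = ((60 - 40 + 2*(-12)*64)/(-4))*95 = -(60 - 40 - 1536)/4*95 = -¼*(-1516)*95 = 379*95 = 36005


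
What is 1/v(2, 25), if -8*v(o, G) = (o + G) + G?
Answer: -2/13 ≈ -0.15385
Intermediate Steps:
v(o, G) = -G/4 - o/8 (v(o, G) = -((o + G) + G)/8 = -((G + o) + G)/8 = -(o + 2*G)/8 = -G/4 - o/8)
1/v(2, 25) = 1/(-1/4*25 - 1/8*2) = 1/(-25/4 - 1/4) = 1/(-13/2) = -2/13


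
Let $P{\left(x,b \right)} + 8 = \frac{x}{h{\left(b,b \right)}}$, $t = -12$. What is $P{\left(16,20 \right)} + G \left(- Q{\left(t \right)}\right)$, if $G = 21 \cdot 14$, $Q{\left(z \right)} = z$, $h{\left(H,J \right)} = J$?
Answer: $\frac{17604}{5} \approx 3520.8$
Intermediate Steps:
$P{\left(x,b \right)} = -8 + \frac{x}{b}$
$G = 294$
$P{\left(16,20 \right)} + G \left(- Q{\left(t \right)}\right) = \left(-8 + \frac{16}{20}\right) + 294 \left(\left(-1\right) \left(-12\right)\right) = \left(-8 + 16 \cdot \frac{1}{20}\right) + 294 \cdot 12 = \left(-8 + \frac{4}{5}\right) + 3528 = - \frac{36}{5} + 3528 = \frac{17604}{5}$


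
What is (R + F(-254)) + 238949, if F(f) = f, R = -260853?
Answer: -22158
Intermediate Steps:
(R + F(-254)) + 238949 = (-260853 - 254) + 238949 = -261107 + 238949 = -22158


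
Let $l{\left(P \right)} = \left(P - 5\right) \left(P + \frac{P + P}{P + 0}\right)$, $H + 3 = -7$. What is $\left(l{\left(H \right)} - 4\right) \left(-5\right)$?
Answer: $-580$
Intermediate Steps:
$H = -10$ ($H = -3 - 7 = -10$)
$l{\left(P \right)} = \left(-5 + P\right) \left(2 + P\right)$ ($l{\left(P \right)} = \left(-5 + P\right) \left(P + \frac{2 P}{P}\right) = \left(-5 + P\right) \left(P + 2\right) = \left(-5 + P\right) \left(2 + P\right)$)
$\left(l{\left(H \right)} - 4\right) \left(-5\right) = \left(\left(-10 + \left(-10\right)^{2} - -30\right) - 4\right) \left(-5\right) = \left(\left(-10 + 100 + 30\right) - 4\right) \left(-5\right) = \left(120 - 4\right) \left(-5\right) = 116 \left(-5\right) = -580$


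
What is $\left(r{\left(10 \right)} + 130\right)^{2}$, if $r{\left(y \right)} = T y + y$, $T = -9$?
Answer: $2500$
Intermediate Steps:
$r{\left(y \right)} = - 8 y$ ($r{\left(y \right)} = - 9 y + y = - 8 y$)
$\left(r{\left(10 \right)} + 130\right)^{2} = \left(\left(-8\right) 10 + 130\right)^{2} = \left(-80 + 130\right)^{2} = 50^{2} = 2500$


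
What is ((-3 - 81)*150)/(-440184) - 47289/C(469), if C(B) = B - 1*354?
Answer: -867267174/2109215 ≈ -411.18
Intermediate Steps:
C(B) = -354 + B (C(B) = B - 354 = -354 + B)
((-3 - 81)*150)/(-440184) - 47289/C(469) = ((-3 - 81)*150)/(-440184) - 47289/(-354 + 469) = -84*150*(-1/440184) - 47289/115 = -12600*(-1/440184) - 47289*1/115 = 525/18341 - 47289/115 = -867267174/2109215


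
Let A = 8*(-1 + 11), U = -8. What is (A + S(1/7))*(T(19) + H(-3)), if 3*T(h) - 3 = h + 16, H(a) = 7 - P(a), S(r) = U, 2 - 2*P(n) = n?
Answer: 1236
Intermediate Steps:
P(n) = 1 - n/2
S(r) = -8
H(a) = 6 + a/2 (H(a) = 7 - (1 - a/2) = 7 + (-1 + a/2) = 6 + a/2)
T(h) = 19/3 + h/3 (T(h) = 1 + (h + 16)/3 = 1 + (16 + h)/3 = 1 + (16/3 + h/3) = 19/3 + h/3)
A = 80 (A = 8*10 = 80)
(A + S(1/7))*(T(19) + H(-3)) = (80 - 8)*((19/3 + (⅓)*19) + (6 + (½)*(-3))) = 72*((19/3 + 19/3) + (6 - 3/2)) = 72*(38/3 + 9/2) = 72*(103/6) = 1236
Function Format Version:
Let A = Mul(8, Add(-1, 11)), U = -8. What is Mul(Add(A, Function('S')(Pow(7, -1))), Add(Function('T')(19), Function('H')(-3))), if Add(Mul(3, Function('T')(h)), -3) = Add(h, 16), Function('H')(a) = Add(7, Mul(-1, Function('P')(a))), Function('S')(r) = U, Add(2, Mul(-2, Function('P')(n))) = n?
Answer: 1236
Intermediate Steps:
Function('P')(n) = Add(1, Mul(Rational(-1, 2), n))
Function('S')(r) = -8
Function('H')(a) = Add(6, Mul(Rational(1, 2), a)) (Function('H')(a) = Add(7, Mul(-1, Add(1, Mul(Rational(-1, 2), a)))) = Add(7, Add(-1, Mul(Rational(1, 2), a))) = Add(6, Mul(Rational(1, 2), a)))
Function('T')(h) = Add(Rational(19, 3), Mul(Rational(1, 3), h)) (Function('T')(h) = Add(1, Mul(Rational(1, 3), Add(h, 16))) = Add(1, Mul(Rational(1, 3), Add(16, h))) = Add(1, Add(Rational(16, 3), Mul(Rational(1, 3), h))) = Add(Rational(19, 3), Mul(Rational(1, 3), h)))
A = 80 (A = Mul(8, 10) = 80)
Mul(Add(A, Function('S')(Pow(7, -1))), Add(Function('T')(19), Function('H')(-3))) = Mul(Add(80, -8), Add(Add(Rational(19, 3), Mul(Rational(1, 3), 19)), Add(6, Mul(Rational(1, 2), -3)))) = Mul(72, Add(Add(Rational(19, 3), Rational(19, 3)), Add(6, Rational(-3, 2)))) = Mul(72, Add(Rational(38, 3), Rational(9, 2))) = Mul(72, Rational(103, 6)) = 1236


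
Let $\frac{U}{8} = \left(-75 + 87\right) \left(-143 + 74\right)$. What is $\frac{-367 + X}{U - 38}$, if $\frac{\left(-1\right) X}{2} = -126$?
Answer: $\frac{115}{6662} \approx 0.017262$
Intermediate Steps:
$X = 252$ ($X = \left(-2\right) \left(-126\right) = 252$)
$U = -6624$ ($U = 8 \left(-75 + 87\right) \left(-143 + 74\right) = 8 \cdot 12 \left(-69\right) = 8 \left(-828\right) = -6624$)
$\frac{-367 + X}{U - 38} = \frac{-367 + 252}{-6624 - 38} = - \frac{115}{-6662} = \left(-115\right) \left(- \frac{1}{6662}\right) = \frac{115}{6662}$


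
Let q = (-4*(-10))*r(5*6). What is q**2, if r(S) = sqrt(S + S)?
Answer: 96000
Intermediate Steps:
r(S) = sqrt(2)*sqrt(S) (r(S) = sqrt(2*S) = sqrt(2)*sqrt(S))
q = 80*sqrt(15) (q = (-4*(-10))*(sqrt(2)*sqrt(5*6)) = 40*(sqrt(2)*sqrt(30)) = 40*(2*sqrt(15)) = 80*sqrt(15) ≈ 309.84)
q**2 = (80*sqrt(15))**2 = 96000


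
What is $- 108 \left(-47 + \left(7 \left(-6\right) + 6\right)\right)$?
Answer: $8964$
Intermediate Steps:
$- 108 \left(-47 + \left(7 \left(-6\right) + 6\right)\right) = - 108 \left(-47 + \left(-42 + 6\right)\right) = - 108 \left(-47 - 36\right) = \left(-108\right) \left(-83\right) = 8964$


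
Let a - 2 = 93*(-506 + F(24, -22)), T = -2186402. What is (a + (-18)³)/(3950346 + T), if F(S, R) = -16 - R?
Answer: -26165/881972 ≈ -0.029666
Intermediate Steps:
a = -46498 (a = 2 + 93*(-506 + (-16 - 1*(-22))) = 2 + 93*(-506 + (-16 + 22)) = 2 + 93*(-506 + 6) = 2 + 93*(-500) = 2 - 46500 = -46498)
(a + (-18)³)/(3950346 + T) = (-46498 + (-18)³)/(3950346 - 2186402) = (-46498 - 5832)/1763944 = -52330*1/1763944 = -26165/881972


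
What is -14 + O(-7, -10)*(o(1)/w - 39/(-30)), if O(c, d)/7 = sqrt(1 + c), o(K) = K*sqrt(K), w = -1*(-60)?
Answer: -14 + 553*I*sqrt(6)/60 ≈ -14.0 + 22.576*I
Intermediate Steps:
w = 60
o(K) = K**(3/2)
O(c, d) = 7*sqrt(1 + c)
-14 + O(-7, -10)*(o(1)/w - 39/(-30)) = -14 + (7*sqrt(1 - 7))*(1**(3/2)/60 - 39/(-30)) = -14 + (7*sqrt(-6))*(1*(1/60) - 39*(-1/30)) = -14 + (7*(I*sqrt(6)))*(1/60 + 13/10) = -14 + (7*I*sqrt(6))*(79/60) = -14 + 553*I*sqrt(6)/60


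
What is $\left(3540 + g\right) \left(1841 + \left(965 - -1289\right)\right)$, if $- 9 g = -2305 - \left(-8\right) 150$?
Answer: $14999075$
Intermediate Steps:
$g = \frac{1105}{9}$ ($g = - \frac{-2305 - \left(-8\right) 150}{9} = - \frac{-2305 - -1200}{9} = - \frac{-2305 + 1200}{9} = \left(- \frac{1}{9}\right) \left(-1105\right) = \frac{1105}{9} \approx 122.78$)
$\left(3540 + g\right) \left(1841 + \left(965 - -1289\right)\right) = \left(3540 + \frac{1105}{9}\right) \left(1841 + \left(965 - -1289\right)\right) = \frac{32965 \left(1841 + \left(965 + 1289\right)\right)}{9} = \frac{32965 \left(1841 + 2254\right)}{9} = \frac{32965}{9} \cdot 4095 = 14999075$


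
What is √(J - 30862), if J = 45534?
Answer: 4*√917 ≈ 121.13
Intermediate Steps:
√(J - 30862) = √(45534 - 30862) = √14672 = 4*√917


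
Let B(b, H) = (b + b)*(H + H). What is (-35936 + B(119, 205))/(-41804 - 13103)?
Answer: -61644/54907 ≈ -1.1227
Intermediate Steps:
B(b, H) = 4*H*b (B(b, H) = (2*b)*(2*H) = 4*H*b)
(-35936 + B(119, 205))/(-41804 - 13103) = (-35936 + 4*205*119)/(-41804 - 13103) = (-35936 + 97580)/(-54907) = 61644*(-1/54907) = -61644/54907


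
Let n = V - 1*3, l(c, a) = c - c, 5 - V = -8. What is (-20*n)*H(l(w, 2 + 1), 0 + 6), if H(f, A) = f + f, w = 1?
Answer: 0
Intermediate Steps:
V = 13 (V = 5 - 1*(-8) = 5 + 8 = 13)
l(c, a) = 0
H(f, A) = 2*f
n = 10 (n = 13 - 1*3 = 13 - 3 = 10)
(-20*n)*H(l(w, 2 + 1), 0 + 6) = (-20*10)*(2*0) = -200*0 = 0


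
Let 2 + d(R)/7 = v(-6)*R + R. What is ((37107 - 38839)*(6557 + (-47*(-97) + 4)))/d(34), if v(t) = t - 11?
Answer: 9629920/1911 ≈ 5039.2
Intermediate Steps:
v(t) = -11 + t
d(R) = -14 - 112*R (d(R) = -14 + 7*((-11 - 6)*R + R) = -14 + 7*(-17*R + R) = -14 + 7*(-16*R) = -14 - 112*R)
((37107 - 38839)*(6557 + (-47*(-97) + 4)))/d(34) = ((37107 - 38839)*(6557 + (-47*(-97) + 4)))/(-14 - 112*34) = (-1732*(6557 + (4559 + 4)))/(-14 - 3808) = -1732*(6557 + 4563)/(-3822) = -1732*11120*(-1/3822) = -19259840*(-1/3822) = 9629920/1911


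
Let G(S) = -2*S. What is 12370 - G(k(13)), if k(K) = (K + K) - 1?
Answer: 12420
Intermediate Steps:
k(K) = -1 + 2*K (k(K) = 2*K - 1 = -1 + 2*K)
12370 - G(k(13)) = 12370 - (-2)*(-1 + 2*13) = 12370 - (-2)*(-1 + 26) = 12370 - (-2)*25 = 12370 - 1*(-50) = 12370 + 50 = 12420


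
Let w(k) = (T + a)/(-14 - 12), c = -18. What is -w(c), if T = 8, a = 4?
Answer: 6/13 ≈ 0.46154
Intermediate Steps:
w(k) = -6/13 (w(k) = (8 + 4)/(-14 - 12) = 12/(-26) = 12*(-1/26) = -6/13)
-w(c) = -1*(-6/13) = 6/13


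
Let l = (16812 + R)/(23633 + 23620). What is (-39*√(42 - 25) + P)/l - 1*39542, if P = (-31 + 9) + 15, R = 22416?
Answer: -73880207/1868 - 614289*√17/13076 ≈ -39744.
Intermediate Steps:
P = -7 (P = -22 + 15 = -7)
l = 13076/15751 (l = (16812 + 22416)/(23633 + 23620) = 39228/47253 = 39228*(1/47253) = 13076/15751 ≈ 0.83017)
(-39*√(42 - 25) + P)/l - 1*39542 = (-39*√(42 - 25) - 7)/(13076/15751) - 1*39542 = (-39*√17 - 7)*(15751/13076) - 39542 = (-7 - 39*√17)*(15751/13076) - 39542 = (-15751/1868 - 614289*√17/13076) - 39542 = -73880207/1868 - 614289*√17/13076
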